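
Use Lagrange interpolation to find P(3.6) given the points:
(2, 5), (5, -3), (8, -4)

Lagrange interpolation formula:
P(x) = Σ yᵢ × Lᵢ(x)
where Lᵢ(x) = Π_{j≠i} (x - xⱼ)/(xᵢ - xⱼ)

L_0(3.6) = (3.6 - 5)/(2 - 5) × (3.6 - 8)/(2 - 8) = 0.342222
L_1(3.6) = (3.6 - 2)/(5 - 2) × (3.6 - 8)/(5 - 8) = 0.782222
L_2(3.6) = (3.6 - 2)/(8 - 2) × (3.6 - 5)/(8 - 5) = -0.124444

P(3.6) = 5×L_0(3.6) + (-3)×L_1(3.6) + (-4)×L_2(3.6)
P(3.6) = -0.137778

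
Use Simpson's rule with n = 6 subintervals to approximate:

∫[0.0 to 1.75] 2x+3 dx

f(x) = 2x+3
a = 0.0, b = 1.75, n = 6
h = (b - a)/n = 0.291667

Simpson's rule: (h/3)[f(x₀) + 4f(x₁) + 2f(x₂) + ... + f(xₙ)]

x_0 = 0.0000, f(x_0) = 3.000000, coefficient = 1
x_1 = 0.2917, f(x_1) = 3.583333, coefficient = 4
x_2 = 0.5833, f(x_2) = 4.166667, coefficient = 2
x_3 = 0.8750, f(x_3) = 4.750000, coefficient = 4
x_4 = 1.1667, f(x_4) = 5.333333, coefficient = 2
x_5 = 1.4583, f(x_5) = 5.916667, coefficient = 4
x_6 = 1.7500, f(x_6) = 6.500000, coefficient = 1

I ≈ (0.291667/3) × 85.500000 = 8.312500
Exact value: 8.312500
Error: 0.000000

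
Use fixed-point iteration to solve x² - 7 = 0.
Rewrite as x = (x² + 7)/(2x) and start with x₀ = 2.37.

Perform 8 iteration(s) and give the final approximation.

Equation: x² - 7 = 0
Fixed-point form: x = (x² + 7)/(2x)
x₀ = 2.37

x_1 = g(2.370000) = 2.661793
x_2 = g(2.661793) = 2.645800
x_3 = g(2.645800) = 2.645751
x_4 = g(2.645751) = 2.645751
x_5 = g(2.645751) = 2.645751
x_6 = g(2.645751) = 2.645751
x_7 = g(2.645751) = 2.645751
x_8 = g(2.645751) = 2.645751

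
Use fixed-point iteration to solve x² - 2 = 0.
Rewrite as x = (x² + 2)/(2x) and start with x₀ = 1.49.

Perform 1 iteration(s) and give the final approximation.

Equation: x² - 2 = 0
Fixed-point form: x = (x² + 2)/(2x)
x₀ = 1.49

x_1 = g(1.490000) = 1.416141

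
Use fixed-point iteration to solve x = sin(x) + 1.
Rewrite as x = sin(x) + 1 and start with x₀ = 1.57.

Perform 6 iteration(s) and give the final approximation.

Equation: x = sin(x) + 1
Fixed-point form: x = sin(x) + 1
x₀ = 1.57

x_1 = g(1.570000) = 2.000000
x_2 = g(2.000000) = 1.909298
x_3 = g(1.909298) = 1.943253
x_4 = g(1.943253) = 1.931436
x_5 = g(1.931436) = 1.935671
x_6 = g(1.935671) = 1.934168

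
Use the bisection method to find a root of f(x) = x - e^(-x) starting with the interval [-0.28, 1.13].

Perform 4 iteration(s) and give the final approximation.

f(x) = x - e^(-x)
Initial interval: [-0.28, 1.13]

Iteration 1:
  c_1 = (-0.280000 + 1.130000)/2 = 0.425000
  f(c_1) = f(0.425000) = -0.228770
  f(a) × f(c) ≥ 0, new interval: [0.425000, 1.130000]
Iteration 2:
  c_2 = (0.425000 + 1.130000)/2 = 0.777500
  f(c_2) = f(0.777500) = 0.317947
  f(a) × f(c) < 0, new interval: [0.425000, 0.777500]
Iteration 3:
  c_3 = (0.425000 + 0.777500)/2 = 0.601250
  f(c_3) = f(0.601250) = 0.053124
  f(a) × f(c) < 0, new interval: [0.425000, 0.601250]
Iteration 4:
  c_4 = (0.425000 + 0.601250)/2 = 0.513125
  f(c_4) = f(0.513125) = -0.085497
  f(a) × f(c) ≥ 0, new interval: [0.513125, 0.601250]

After 4 iteration(s), the approximation is c_4 = 0.513125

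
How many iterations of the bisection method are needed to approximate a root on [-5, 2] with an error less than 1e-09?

We need (b-a)/2^n ≤ 1e-09
(2 - (-5))/2^n ≤ 1e-09
7/2^n ≤ 1e-09
2^n ≥ 7000000000
n ≥ log₂(7000000000) = 32.70
n ≥ 33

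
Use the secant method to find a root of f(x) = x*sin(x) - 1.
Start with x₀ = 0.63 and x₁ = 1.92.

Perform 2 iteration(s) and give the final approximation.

f(x) = x*sin(x) - 1
x₀ = 0.63, x₁ = 1.92

Secant formula: x_{n+1} = x_n - f(x_n)(x_n - x_{n-1})/(f(x_n) - f(x_{n-1}))

Iteration 1:
  f(0.630000) = -0.628839
  f(1.920000) = 0.804119
  x_2 = 1.920000 - 0.804119×(1.920000 - 0.630000)/(0.804119 - (-0.628839))
       = 1.196103
Iteration 2:
  f(1.920000) = 0.804119
  f(1.196103) = 0.113117
  x_3 = 1.196103 - 0.113117×(1.196103 - 1.920000)/(0.113117 - 0.804119)
       = 1.077601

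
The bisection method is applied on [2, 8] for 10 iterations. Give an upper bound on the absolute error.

Bisection error bound: |error| ≤ (b-a)/2^n
|error| ≤ (8 - 2)/2^10 = 6/2^10
|error| ≤ 0.0058593750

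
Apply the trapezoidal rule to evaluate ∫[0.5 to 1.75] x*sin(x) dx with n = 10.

f(x) = x*sin(x)
a = 0.5, b = 1.75, n = 10
h = (b - a)/n = 0.125000

Trapezoidal rule: (h/2)[f(x₀) + 2f(x₁) + 2f(x₂) + ... + f(xₙ)]

x_0 = 0.5000, f(x_0) = 0.239713, coefficient = 1
x_1 = 0.6250, f(x_1) = 0.365686, coefficient = 2
x_2 = 0.7500, f(x_2) = 0.511229, coefficient = 2
x_3 = 0.8750, f(x_3) = 0.671601, coefficient = 2
x_4 = 1.0000, f(x_4) = 0.841471, coefficient = 2
x_5 = 1.1250, f(x_5) = 1.015051, coefficient = 2
x_6 = 1.2500, f(x_6) = 1.186231, coefficient = 2
x_7 = 1.3750, f(x_7) = 1.348728, coefficient = 2
x_8 = 1.5000, f(x_8) = 1.496242, coefficient = 2
x_9 = 1.6250, f(x_9) = 1.622613, coefficient = 2
x_10 = 1.7500, f(x_10) = 1.721975, coefficient = 1

I ≈ (0.125000/2) × 20.079392 = 1.254962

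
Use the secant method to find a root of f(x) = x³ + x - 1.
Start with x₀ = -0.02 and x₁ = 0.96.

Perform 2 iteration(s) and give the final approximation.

f(x) = x³ + x - 1
x₀ = -0.02, x₁ = 0.96

Secant formula: x_{n+1} = x_n - f(x_n)(x_n - x_{n-1})/(f(x_n) - f(x_{n-1}))

Iteration 1:
  f(-0.020000) = -1.020008
  f(0.960000) = 0.844736
  x_2 = 0.960000 - 0.844736×(0.960000 - (-0.020000))/(0.844736 - (-1.020008))
       = 0.516056
Iteration 2:
  f(0.960000) = 0.844736
  f(0.516056) = -0.346511
  x_3 = 0.516056 - (-0.346511)×(0.516056 - 0.960000)/(-0.346511 - 0.844736)
       = 0.645191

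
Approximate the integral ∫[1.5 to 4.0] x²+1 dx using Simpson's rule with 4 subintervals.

f(x) = x²+1
a = 1.5, b = 4.0, n = 4
h = (b - a)/n = 0.625000

Simpson's rule: (h/3)[f(x₀) + 4f(x₁) + 2f(x₂) + ... + f(xₙ)]

x_0 = 1.5000, f(x_0) = 3.250000, coefficient = 1
x_1 = 2.1250, f(x_1) = 5.515625, coefficient = 4
x_2 = 2.7500, f(x_2) = 8.562500, coefficient = 2
x_3 = 3.3750, f(x_3) = 12.390625, coefficient = 4
x_4 = 4.0000, f(x_4) = 17.000000, coefficient = 1

I ≈ (0.625000/3) × 109.000000 = 22.708333
Exact value: 22.708333
Error: 0.000000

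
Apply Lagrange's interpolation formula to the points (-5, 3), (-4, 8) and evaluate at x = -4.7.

Lagrange interpolation formula:
P(x) = Σ yᵢ × Lᵢ(x)
where Lᵢ(x) = Π_{j≠i} (x - xⱼ)/(xᵢ - xⱼ)

L_0(-4.7) = (-4.7 - (-4))/(-5 - (-4)) = 0.700000
L_1(-4.7) = (-4.7 - (-5))/(-4 - (-5)) = 0.300000

P(-4.7) = 3×L_0(-4.7) + 8×L_1(-4.7)
P(-4.7) = 4.500000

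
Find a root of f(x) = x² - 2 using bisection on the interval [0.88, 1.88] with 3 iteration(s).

f(x) = x² - 2
Initial interval: [0.88, 1.88]

Iteration 1:
  c_1 = (0.880000 + 1.880000)/2 = 1.380000
  f(c_1) = f(1.380000) = -0.095600
  f(a) × f(c) ≥ 0, new interval: [1.380000, 1.880000]
Iteration 2:
  c_2 = (1.380000 + 1.880000)/2 = 1.630000
  f(c_2) = f(1.630000) = 0.656900
  f(a) × f(c) < 0, new interval: [1.380000, 1.630000]
Iteration 3:
  c_3 = (1.380000 + 1.630000)/2 = 1.505000
  f(c_3) = f(1.505000) = 0.265025
  f(a) × f(c) < 0, new interval: [1.380000, 1.505000]

After 3 iteration(s), the approximation is c_3 = 1.505000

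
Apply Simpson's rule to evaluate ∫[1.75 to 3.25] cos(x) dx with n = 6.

f(x) = cos(x)
a = 1.75, b = 3.25, n = 6
h = (b - a)/n = 0.250000

Simpson's rule: (h/3)[f(x₀) + 4f(x₁) + 2f(x₂) + ... + f(xₙ)]

x_0 = 1.7500, f(x_0) = -0.178246, coefficient = 1
x_1 = 2.0000, f(x_1) = -0.416147, coefficient = 4
x_2 = 2.2500, f(x_2) = -0.628174, coefficient = 2
x_3 = 2.5000, f(x_3) = -0.801144, coefficient = 4
x_4 = 2.7500, f(x_4) = -0.924302, coefficient = 2
x_5 = 3.0000, f(x_5) = -0.989992, coefficient = 4
x_6 = 3.2500, f(x_6) = -0.994130, coefficient = 1

I ≈ (0.250000/3) × -13.106460 = -1.092205
Exact value: -1.092181
Error: 0.000024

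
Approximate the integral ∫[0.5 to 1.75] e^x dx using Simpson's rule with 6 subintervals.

f(x) = e^x
a = 0.5, b = 1.75, n = 6
h = (b - a)/n = 0.208333

Simpson's rule: (h/3)[f(x₀) + 4f(x₁) + 2f(x₂) + ... + f(xₙ)]

x_0 = 0.5000, f(x_0) = 1.648721, coefficient = 1
x_1 = 0.7083, f(x_1) = 2.030604, coefficient = 4
x_2 = 0.9167, f(x_2) = 2.500940, coefficient = 2
x_3 = 1.1250, f(x_3) = 3.080217, coefficient = 4
x_4 = 1.3333, f(x_4) = 3.793668, coefficient = 2
x_5 = 1.5417, f(x_5) = 4.672371, coefficient = 4
x_6 = 1.7500, f(x_6) = 5.754603, coefficient = 1

I ≈ (0.208333/3) × 59.125308 = 4.105924
Exact value: 4.105881
Error: 0.000043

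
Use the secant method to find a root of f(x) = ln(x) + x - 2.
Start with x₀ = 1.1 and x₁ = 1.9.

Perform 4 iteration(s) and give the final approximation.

f(x) = ln(x) + x - 2
x₀ = 1.1, x₁ = 1.9

Secant formula: x_{n+1} = x_n - f(x_n)(x_n - x_{n-1})/(f(x_n) - f(x_{n-1}))

Iteration 1:
  f(1.100000) = -0.804690
  f(1.900000) = 0.541854
  x_2 = 1.900000 - 0.541854×(1.900000 - 1.100000)/(0.541854 - (-0.804690))
       = 1.578077
Iteration 2:
  f(1.900000) = 0.541854
  f(1.578077) = 0.034284
  x_3 = 1.578077 - 0.034284×(1.578077 - 1.900000)/(0.034284 - 0.541854)
       = 1.556333
Iteration 3:
  f(1.578077) = 0.034284
  f(1.556333) = -0.001335
  x_4 = 1.556333 - (-0.001335)×(1.556333 - 1.578077)/(-0.001335 - 0.034284)
       = 1.557148
Iteration 4:
  f(1.556333) = -0.001335
  f(1.557148) = 0.000003
  x_5 = 1.557148 - 0.000003×(1.557148 - 1.556333)/(0.000003 - (-0.001335))
       = 1.557146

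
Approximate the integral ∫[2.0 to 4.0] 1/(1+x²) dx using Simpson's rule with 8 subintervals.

f(x) = 1/(1+x²)
a = 2.0, b = 4.0, n = 8
h = (b - a)/n = 0.250000

Simpson's rule: (h/3)[f(x₀) + 4f(x₁) + 2f(x₂) + ... + f(xₙ)]

x_0 = 2.0000, f(x_0) = 0.200000, coefficient = 1
x_1 = 2.2500, f(x_1) = 0.164948, coefficient = 4
x_2 = 2.5000, f(x_2) = 0.137931, coefficient = 2
x_3 = 2.7500, f(x_3) = 0.116788, coefficient = 4
x_4 = 3.0000, f(x_4) = 0.100000, coefficient = 2
x_5 = 3.2500, f(x_5) = 0.086486, coefficient = 4
x_6 = 3.5000, f(x_6) = 0.075472, coefficient = 2
x_7 = 3.7500, f(x_7) = 0.066390, coefficient = 4
x_8 = 4.0000, f(x_8) = 0.058824, coefficient = 1

I ≈ (0.250000/3) × 2.624082 = 0.218674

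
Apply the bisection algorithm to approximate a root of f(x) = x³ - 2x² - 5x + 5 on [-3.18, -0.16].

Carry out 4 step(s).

f(x) = x³ - 2x² - 5x + 5
Initial interval: [-3.18, -0.16]

Iteration 1:
  c_1 = (-3.180000 + (-0.160000))/2 = -1.670000
  f(c_1) = f(-1.670000) = 3.114737
  f(a) × f(c) < 0, new interval: [-3.180000, -1.670000]
Iteration 2:
  c_2 = (-3.180000 + (-1.670000))/2 = -2.425000
  f(c_2) = f(-2.425000) = -8.896766
  f(a) × f(c) ≥ 0, new interval: [-2.425000, -1.670000]
Iteration 3:
  c_3 = (-2.425000 + (-1.670000))/2 = -2.047500
  f(c_3) = f(-2.047500) = -1.730657
  f(a) × f(c) ≥ 0, new interval: [-2.047500, -1.670000]
Iteration 4:
  c_4 = (-2.047500 + (-1.670000))/2 = -1.858750
  f(c_4) = f(-1.858750) = 0.961956
  f(a) × f(c) < 0, new interval: [-2.047500, -1.858750]

After 4 iteration(s), the approximation is c_4 = -1.858750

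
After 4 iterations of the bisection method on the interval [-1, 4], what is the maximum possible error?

Bisection error bound: |error| ≤ (b-a)/2^n
|error| ≤ (4 - (-1))/2^4 = 5/2^4
|error| ≤ 0.3125000000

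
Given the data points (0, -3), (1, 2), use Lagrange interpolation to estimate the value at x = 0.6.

Lagrange interpolation formula:
P(x) = Σ yᵢ × Lᵢ(x)
where Lᵢ(x) = Π_{j≠i} (x - xⱼ)/(xᵢ - xⱼ)

L_0(0.6) = (0.6 - 1)/(0 - 1) = 0.400000
L_1(0.6) = (0.6 - 0)/(1 - 0) = 0.600000

P(0.6) = (-3)×L_0(0.6) + 2×L_1(0.6)
P(0.6) = 0.000000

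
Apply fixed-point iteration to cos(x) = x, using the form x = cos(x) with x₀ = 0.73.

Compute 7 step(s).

Equation: cos(x) = x
Fixed-point form: x = cos(x)
x₀ = 0.73

x_1 = g(0.730000) = 0.745174
x_2 = g(0.745174) = 0.734970
x_3 = g(0.734970) = 0.741851
x_4 = g(0.741851) = 0.737219
x_5 = g(0.737219) = 0.740341
x_6 = g(0.740341) = 0.738239
x_7 = g(0.738239) = 0.739655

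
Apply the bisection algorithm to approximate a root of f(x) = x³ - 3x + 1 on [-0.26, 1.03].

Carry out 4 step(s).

f(x) = x³ - 3x + 1
Initial interval: [-0.26, 1.03]

Iteration 1:
  c_1 = (-0.260000 + 1.030000)/2 = 0.385000
  f(c_1) = f(0.385000) = -0.097933
  f(a) × f(c) < 0, new interval: [-0.260000, 0.385000]
Iteration 2:
  c_2 = (-0.260000 + 0.385000)/2 = 0.062500
  f(c_2) = f(0.062500) = 0.812744
  f(a) × f(c) ≥ 0, new interval: [0.062500, 0.385000]
Iteration 3:
  c_3 = (0.062500 + 0.385000)/2 = 0.223750
  f(c_3) = f(0.223750) = 0.339952
  f(a) × f(c) ≥ 0, new interval: [0.223750, 0.385000]
Iteration 4:
  c_4 = (0.223750 + 0.385000)/2 = 0.304375
  f(c_4) = f(0.304375) = 0.115074
  f(a) × f(c) ≥ 0, new interval: [0.304375, 0.385000]

After 4 iteration(s), the approximation is c_4 = 0.304375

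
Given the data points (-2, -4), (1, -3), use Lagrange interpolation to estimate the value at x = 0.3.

Lagrange interpolation formula:
P(x) = Σ yᵢ × Lᵢ(x)
where Lᵢ(x) = Π_{j≠i} (x - xⱼ)/(xᵢ - xⱼ)

L_0(0.3) = (0.3 - 1)/(-2 - 1) = 0.233333
L_1(0.3) = (0.3 - (-2))/(1 - (-2)) = 0.766667

P(0.3) = (-4)×L_0(0.3) + (-3)×L_1(0.3)
P(0.3) = -3.233333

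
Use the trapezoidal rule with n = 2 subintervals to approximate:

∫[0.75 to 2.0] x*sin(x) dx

f(x) = x*sin(x)
a = 0.75, b = 2.0, n = 2
h = (b - a)/n = 0.625000

Trapezoidal rule: (h/2)[f(x₀) + 2f(x₁) + 2f(x₂) + ... + f(xₙ)]

x_0 = 0.7500, f(x_0) = 0.511229, coefficient = 1
x_1 = 1.3750, f(x_1) = 1.348728, coefficient = 2
x_2 = 2.0000, f(x_2) = 1.818595, coefficient = 1

I ≈ (0.625000/2) × 5.027280 = 1.571025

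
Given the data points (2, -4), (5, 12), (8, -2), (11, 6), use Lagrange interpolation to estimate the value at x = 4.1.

Lagrange interpolation formula:
P(x) = Σ yᵢ × Lᵢ(x)
where Lᵢ(x) = Π_{j≠i} (x - xⱼ)/(xᵢ - xⱼ)

L_0(4.1) = (4.1 - 5)/(2 - 5) × (4.1 - 8)/(2 - 8) × (4.1 - 11)/(2 - 11) = 0.149500
L_1(4.1) = (4.1 - 2)/(5 - 2) × (4.1 - 8)/(5 - 8) × (4.1 - 11)/(5 - 11) = 1.046500
L_2(4.1) = (4.1 - 2)/(8 - 2) × (4.1 - 5)/(8 - 5) × (4.1 - 11)/(8 - 11) = -0.241500
L_3(4.1) = (4.1 - 2)/(11 - 2) × (4.1 - 5)/(11 - 5) × (4.1 - 8)/(11 - 8) = 0.045500

P(4.1) = (-4)×L_0(4.1) + 12×L_1(4.1) + (-2)×L_2(4.1) + 6×L_3(4.1)
P(4.1) = 12.716000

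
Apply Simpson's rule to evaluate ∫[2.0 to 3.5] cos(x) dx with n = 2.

f(x) = cos(x)
a = 2.0, b = 3.5, n = 2
h = (b - a)/n = 0.750000

Simpson's rule: (h/3)[f(x₀) + 4f(x₁) + 2f(x₂) + ... + f(xₙ)]

x_0 = 2.0000, f(x_0) = -0.416147, coefficient = 1
x_1 = 2.7500, f(x_1) = -0.924302, coefficient = 4
x_2 = 3.5000, f(x_2) = -0.936457, coefficient = 1

I ≈ (0.750000/3) × -5.049813 = -1.262453
Exact value: -1.260081
Error: 0.002373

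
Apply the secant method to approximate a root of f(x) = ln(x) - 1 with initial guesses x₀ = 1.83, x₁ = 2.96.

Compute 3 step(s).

f(x) = ln(x) - 1
x₀ = 1.83, x₁ = 2.96

Secant formula: x_{n+1} = x_n - f(x_n)(x_n - x_{n-1})/(f(x_n) - f(x_{n-1}))

Iteration 1:
  f(1.830000) = -0.395684
  f(2.960000) = 0.085189
  x_2 = 2.960000 - 0.085189×(2.960000 - 1.830000)/(0.085189 - (-0.395684))
       = 2.759814
Iteration 2:
  f(2.960000) = 0.085189
  f(2.759814) = 0.015163
  x_3 = 2.759814 - 0.015163×(2.759814 - 2.960000)/(0.015163 - 0.085189)
       = 2.716466
Iteration 3:
  f(2.759814) = 0.015163
  f(2.716466) = -0.000668
  x_4 = 2.716466 - (-0.000668)×(2.716466 - 2.759814)/(-0.000668 - 0.015163)
       = 2.718296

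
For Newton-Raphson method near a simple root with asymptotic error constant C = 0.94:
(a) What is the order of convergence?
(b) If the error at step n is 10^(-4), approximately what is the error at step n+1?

(a) Newton-Raphson has quadratic (order 2) convergence near simple roots.
    This means |e_{n+1}| ≈ C|e_n|².

(b) With |e_n| = 10^(-4) and C = 0.94:
    |e_{n+1}| ≈ 0.94 × (10^(-4))² = 0.94 × 10^(-8)

(a) 2 (quadratic); (b) |e_{n+1}| ≈ 9.400e-09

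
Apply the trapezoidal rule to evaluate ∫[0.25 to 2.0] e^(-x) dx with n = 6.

f(x) = e^(-x)
a = 0.25, b = 2.0, n = 6
h = (b - a)/n = 0.291667

Trapezoidal rule: (h/2)[f(x₀) + 2f(x₁) + 2f(x₂) + ... + f(xₙ)]

x_0 = 0.2500, f(x_0) = 0.778801, coefficient = 1
x_1 = 0.5417, f(x_1) = 0.581778, coefficient = 2
x_2 = 0.8333, f(x_2) = 0.434598, coefficient = 2
x_3 = 1.1250, f(x_3) = 0.324652, coefficient = 2
x_4 = 1.4167, f(x_4) = 0.242521, coefficient = 2
x_5 = 1.7083, f(x_5) = 0.181167, coefficient = 2
x_6 = 2.0000, f(x_6) = 0.135335, coefficient = 1

I ≈ (0.291667/2) × 4.443570 = 0.648021
Exact value: 0.643465
Error: 0.004555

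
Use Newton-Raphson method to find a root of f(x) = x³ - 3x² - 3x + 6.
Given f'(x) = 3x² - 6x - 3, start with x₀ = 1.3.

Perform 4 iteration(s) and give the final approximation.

f(x) = x³ - 3x² - 3x + 6
f'(x) = 3x² - 6x - 3
x₀ = 1.3

Newton-Raphson formula: x_{n+1} = x_n - f(x_n)/f'(x_n)

Iteration 1:
  f(1.300000) = -0.773000
  f'(1.300000) = -5.730000
  x_1 = 1.300000 - (-0.773000)/(-5.730000) = 1.165096
Iteration 2:
  f(1.165096) = 0.013924
  f'(1.165096) = -5.918230
  x_2 = 1.165096 - 0.013924/(-5.918230) = 1.167449
Iteration 3:
  f(1.167449) = 0.000003
  f'(1.167449) = -5.915883
  x_3 = 1.167449 - 0.000003/(-5.915883) = 1.167449
Iteration 4:
  f(1.167449) = 0.000000
  f'(1.167449) = -5.915882
  x_4 = 1.167449 - 0.000000/(-5.915882) = 1.167449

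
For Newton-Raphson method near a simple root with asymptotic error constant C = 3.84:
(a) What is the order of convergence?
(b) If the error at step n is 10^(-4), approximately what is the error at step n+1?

(a) Newton-Raphson has quadratic (order 2) convergence near simple roots.
    This means |e_{n+1}| ≈ C|e_n|².

(b) With |e_n| = 10^(-4) and C = 3.84:
    |e_{n+1}| ≈ 3.84 × (10^(-4))² = 3.84 × 10^(-8)

(a) 2 (quadratic); (b) |e_{n+1}| ≈ 3.840e-08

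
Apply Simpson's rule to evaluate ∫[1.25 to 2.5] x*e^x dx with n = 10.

f(x) = x*e^x
a = 1.25, b = 2.5, n = 10
h = (b - a)/n = 0.125000

Simpson's rule: (h/3)[f(x₀) + 4f(x₁) + 2f(x₂) + ... + f(xₙ)]

x_0 = 1.2500, f(x_0) = 4.362929, coefficient = 1
x_1 = 1.3750, f(x_1) = 5.438230, coefficient = 4
x_2 = 1.5000, f(x_2) = 6.722534, coefficient = 2
x_3 = 1.6250, f(x_3) = 8.252431, coefficient = 4
x_4 = 1.7500, f(x_4) = 10.070555, coefficient = 2
x_5 = 1.8750, f(x_5) = 12.226536, coefficient = 4
x_6 = 2.0000, f(x_6) = 14.778112, coefficient = 2
x_7 = 2.1250, f(x_7) = 17.792407, coefficient = 4
x_8 = 2.2500, f(x_8) = 21.347406, coefficient = 2
x_9 = 2.3750, f(x_9) = 25.533656, coefficient = 4
x_10 = 2.5000, f(x_10) = 30.456235, coefficient = 1

I ≈ (0.125000/3) × 417.629419 = 17.401226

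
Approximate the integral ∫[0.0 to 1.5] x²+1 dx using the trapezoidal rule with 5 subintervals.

f(x) = x²+1
a = 0.0, b = 1.5, n = 5
h = (b - a)/n = 0.300000

Trapezoidal rule: (h/2)[f(x₀) + 2f(x₁) + 2f(x₂) + ... + f(xₙ)]

x_0 = 0.0000, f(x_0) = 1.000000, coefficient = 1
x_1 = 0.3000, f(x_1) = 1.090000, coefficient = 2
x_2 = 0.6000, f(x_2) = 1.360000, coefficient = 2
x_3 = 0.9000, f(x_3) = 1.810000, coefficient = 2
x_4 = 1.2000, f(x_4) = 2.440000, coefficient = 2
x_5 = 1.5000, f(x_5) = 3.250000, coefficient = 1

I ≈ (0.300000/2) × 17.650000 = 2.647500
Exact value: 2.625000
Error: 0.022500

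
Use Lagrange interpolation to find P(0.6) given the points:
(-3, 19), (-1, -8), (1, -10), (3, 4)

Lagrange interpolation formula:
P(x) = Σ yᵢ × Lᵢ(x)
where Lᵢ(x) = Π_{j≠i} (x - xⱼ)/(xᵢ - xⱼ)

L_0(0.6) = (0.6 - (-1))/(-3 - (-1)) × (0.6 - 1)/(-3 - 1) × (0.6 - 3)/(-3 - 3) = -0.032000
L_1(0.6) = (0.6 - (-3))/(-1 - (-3)) × (0.6 - 1)/(-1 - 1) × (0.6 - 3)/(-1 - 3) = 0.216000
L_2(0.6) = (0.6 - (-3))/(1 - (-3)) × (0.6 - (-1))/(1 - (-1)) × (0.6 - 3)/(1 - 3) = 0.864000
L_3(0.6) = (0.6 - (-3))/(3 - (-3)) × (0.6 - (-1))/(3 - (-1)) × (0.6 - 1)/(3 - 1) = -0.048000

P(0.6) = 19×L_0(0.6) + (-8)×L_1(0.6) + (-10)×L_2(0.6) + 4×L_3(0.6)
P(0.6) = -11.168000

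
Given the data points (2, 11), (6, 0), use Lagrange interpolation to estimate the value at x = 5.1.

Lagrange interpolation formula:
P(x) = Σ yᵢ × Lᵢ(x)
where Lᵢ(x) = Π_{j≠i} (x - xⱼ)/(xᵢ - xⱼ)

L_0(5.1) = (5.1 - 6)/(2 - 6) = 0.225000
L_1(5.1) = (5.1 - 2)/(6 - 2) = 0.775000

P(5.1) = 11×L_0(5.1) + 0×L_1(5.1)
P(5.1) = 2.475000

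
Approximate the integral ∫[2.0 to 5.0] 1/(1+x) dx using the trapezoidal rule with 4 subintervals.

f(x) = 1/(1+x)
a = 2.0, b = 5.0, n = 4
h = (b - a)/n = 0.750000

Trapezoidal rule: (h/2)[f(x₀) + 2f(x₁) + 2f(x₂) + ... + f(xₙ)]

x_0 = 2.0000, f(x_0) = 0.333333, coefficient = 1
x_1 = 2.7500, f(x_1) = 0.266667, coefficient = 2
x_2 = 3.5000, f(x_2) = 0.222222, coefficient = 2
x_3 = 4.2500, f(x_3) = 0.190476, coefficient = 2
x_4 = 5.0000, f(x_4) = 0.166667, coefficient = 1

I ≈ (0.750000/2) × 1.858730 = 0.697024
Exact value: 0.693147
Error: 0.003877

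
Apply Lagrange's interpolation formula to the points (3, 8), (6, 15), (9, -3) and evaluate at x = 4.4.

Lagrange interpolation formula:
P(x) = Σ yᵢ × Lᵢ(x)
where Lᵢ(x) = Π_{j≠i} (x - xⱼ)/(xᵢ - xⱼ)

L_0(4.4) = (4.4 - 6)/(3 - 6) × (4.4 - 9)/(3 - 9) = 0.408889
L_1(4.4) = (4.4 - 3)/(6 - 3) × (4.4 - 9)/(6 - 9) = 0.715556
L_2(4.4) = (4.4 - 3)/(9 - 3) × (4.4 - 6)/(9 - 6) = -0.124444

P(4.4) = 8×L_0(4.4) + 15×L_1(4.4) + (-3)×L_2(4.4)
P(4.4) = 14.377778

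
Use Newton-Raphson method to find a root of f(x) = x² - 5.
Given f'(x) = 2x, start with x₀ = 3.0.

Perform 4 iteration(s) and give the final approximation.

f(x) = x² - 5
f'(x) = 2x
x₀ = 3.0

Newton-Raphson formula: x_{n+1} = x_n - f(x_n)/f'(x_n)

Iteration 1:
  f(3.000000) = 4.000000
  f'(3.000000) = 6.000000
  x_1 = 3.000000 - 4.000000/6.000000 = 2.333333
Iteration 2:
  f(2.333333) = 0.444444
  f'(2.333333) = 4.666667
  x_2 = 2.333333 - 0.444444/4.666667 = 2.238095
Iteration 3:
  f(2.238095) = 0.009070
  f'(2.238095) = 4.476190
  x_3 = 2.238095 - 0.009070/4.476190 = 2.236069
Iteration 4:
  f(2.236069) = 0.000004
  f'(2.236069) = 4.472138
  x_4 = 2.236069 - 0.000004/4.472138 = 2.236068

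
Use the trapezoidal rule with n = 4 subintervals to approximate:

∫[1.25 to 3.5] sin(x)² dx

f(x) = sin(x)²
a = 1.25, b = 3.5, n = 4
h = (b - a)/n = 0.562500

Trapezoidal rule: (h/2)[f(x₀) + 2f(x₁) + 2f(x₂) + ... + f(xₙ)]

x_0 = 1.2500, f(x_0) = 0.900572, coefficient = 1
x_1 = 1.8125, f(x_1) = 0.942708, coefficient = 2
x_2 = 2.3750, f(x_2) = 0.481199, coefficient = 2
x_3 = 2.9375, f(x_3) = 0.041079, coefficient = 2
x_4 = 3.5000, f(x_4) = 0.123049, coefficient = 1

I ≈ (0.562500/2) × 3.953592 = 1.111948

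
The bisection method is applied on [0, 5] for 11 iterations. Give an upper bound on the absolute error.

Bisection error bound: |error| ≤ (b-a)/2^n
|error| ≤ (5 - 0)/2^11 = 5/2^11
|error| ≤ 0.0024414062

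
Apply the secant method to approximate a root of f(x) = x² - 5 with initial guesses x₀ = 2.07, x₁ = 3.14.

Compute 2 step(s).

f(x) = x² - 5
x₀ = 2.07, x₁ = 3.14

Secant formula: x_{n+1} = x_n - f(x_n)(x_n - x_{n-1})/(f(x_n) - f(x_{n-1}))

Iteration 1:
  f(2.070000) = -0.715100
  f(3.140000) = 4.859600
  x_2 = 3.140000 - 4.859600×(3.140000 - 2.070000)/(4.859600 - (-0.715100))
       = 2.207255
Iteration 2:
  f(3.140000) = 4.859600
  f(2.207255) = -0.128024
  x_3 = 2.207255 - (-0.128024)×(2.207255 - 3.140000)/(-0.128024 - 4.859600)
       = 2.231197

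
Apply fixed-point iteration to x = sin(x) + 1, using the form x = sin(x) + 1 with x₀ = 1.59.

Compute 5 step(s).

Equation: x = sin(x) + 1
Fixed-point form: x = sin(x) + 1
x₀ = 1.59

x_1 = g(1.590000) = 1.999816
x_2 = g(1.999816) = 1.909374
x_3 = g(1.909374) = 1.943228
x_4 = g(1.943228) = 1.931445
x_5 = g(1.931445) = 1.935668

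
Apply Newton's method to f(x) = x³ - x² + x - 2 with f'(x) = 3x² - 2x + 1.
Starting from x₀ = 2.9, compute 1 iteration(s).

f(x) = x³ - x² + x - 2
f'(x) = 3x² - 2x + 1
x₀ = 2.9

Newton-Raphson formula: x_{n+1} = x_n - f(x_n)/f'(x_n)

Iteration 1:
  f(2.900000) = 16.879000
  f'(2.900000) = 20.430000
  x_1 = 2.900000 - 16.879000/20.430000 = 2.073813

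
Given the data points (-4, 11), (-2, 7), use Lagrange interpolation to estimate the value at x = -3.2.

Lagrange interpolation formula:
P(x) = Σ yᵢ × Lᵢ(x)
where Lᵢ(x) = Π_{j≠i} (x - xⱼ)/(xᵢ - xⱼ)

L_0(-3.2) = (-3.2 - (-2))/(-4 - (-2)) = 0.600000
L_1(-3.2) = (-3.2 - (-4))/(-2 - (-4)) = 0.400000

P(-3.2) = 11×L_0(-3.2) + 7×L_1(-3.2)
P(-3.2) = 9.400000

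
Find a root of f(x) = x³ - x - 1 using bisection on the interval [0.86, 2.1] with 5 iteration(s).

f(x) = x³ - x - 1
Initial interval: [0.86, 2.1]

Iteration 1:
  c_1 = (0.860000 + 2.100000)/2 = 1.480000
  f(c_1) = f(1.480000) = 0.761792
  f(a) × f(c) < 0, new interval: [0.860000, 1.480000]
Iteration 2:
  c_2 = (0.860000 + 1.480000)/2 = 1.170000
  f(c_2) = f(1.170000) = -0.568387
  f(a) × f(c) ≥ 0, new interval: [1.170000, 1.480000]
Iteration 3:
  c_3 = (1.170000 + 1.480000)/2 = 1.325000
  f(c_3) = f(1.325000) = 0.001203
  f(a) × f(c) < 0, new interval: [1.170000, 1.325000]
Iteration 4:
  c_4 = (1.170000 + 1.325000)/2 = 1.247500
  f(c_4) = f(1.247500) = -0.306070
  f(a) × f(c) ≥ 0, new interval: [1.247500, 1.325000]
Iteration 5:
  c_5 = (1.247500 + 1.325000)/2 = 1.286250
  f(c_5) = f(1.286250) = -0.158228
  f(a) × f(c) ≥ 0, new interval: [1.286250, 1.325000]

After 5 iteration(s), the approximation is c_5 = 1.286250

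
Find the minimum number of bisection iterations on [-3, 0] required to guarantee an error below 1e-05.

We need (b-a)/2^n ≤ 1e-05
(0 - (-3))/2^n ≤ 1e-05
3/2^n ≤ 1e-05
2^n ≥ 300000
n ≥ log₂(300000) = 18.19
n ≥ 19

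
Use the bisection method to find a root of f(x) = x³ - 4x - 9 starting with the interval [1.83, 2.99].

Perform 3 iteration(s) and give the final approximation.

f(x) = x³ - 4x - 9
Initial interval: [1.83, 2.99]

Iteration 1:
  c_1 = (1.830000 + 2.990000)/2 = 2.410000
  f(c_1) = f(2.410000) = -4.642479
  f(a) × f(c) ≥ 0, new interval: [2.410000, 2.990000]
Iteration 2:
  c_2 = (2.410000 + 2.990000)/2 = 2.700000
  f(c_2) = f(2.700000) = -0.117000
  f(a) × f(c) ≥ 0, new interval: [2.700000, 2.990000]
Iteration 3:
  c_3 = (2.700000 + 2.990000)/2 = 2.845000
  f(c_3) = f(2.845000) = 2.647501
  f(a) × f(c) < 0, new interval: [2.700000, 2.845000]

After 3 iteration(s), the approximation is c_3 = 2.845000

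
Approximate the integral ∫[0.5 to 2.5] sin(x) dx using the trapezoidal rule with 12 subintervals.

f(x) = sin(x)
a = 0.5, b = 2.5, n = 12
h = (b - a)/n = 0.166667

Trapezoidal rule: (h/2)[f(x₀) + 2f(x₁) + 2f(x₂) + ... + f(xₙ)]

x_0 = 0.5000, f(x_0) = 0.479426, coefficient = 1
x_1 = 0.6667, f(x_1) = 0.618370, coefficient = 2
x_2 = 0.8333, f(x_2) = 0.740177, coefficient = 2
x_3 = 1.0000, f(x_3) = 0.841471, coefficient = 2
x_4 = 1.1667, f(x_4) = 0.919445, coefficient = 2
x_5 = 1.3333, f(x_5) = 0.971938, coefficient = 2
x_6 = 1.5000, f(x_6) = 0.997495, coefficient = 2
x_7 = 1.6667, f(x_7) = 0.995408, coefficient = 2
x_8 = 1.8333, f(x_8) = 0.965735, coefficient = 2
x_9 = 2.0000, f(x_9) = 0.909297, coefficient = 2
x_10 = 2.1667, f(x_10) = 0.827660, coefficient = 2
x_11 = 2.3333, f(x_11) = 0.723086, coefficient = 2
x_12 = 2.5000, f(x_12) = 0.598472, coefficient = 1

I ≈ (0.166667/2) × 20.098061 = 1.674838
Exact value: 1.678726
Error: 0.003888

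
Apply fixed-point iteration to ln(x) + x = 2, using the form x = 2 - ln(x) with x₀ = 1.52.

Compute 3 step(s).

Equation: ln(x) + x = 2
Fixed-point form: x = 2 - ln(x)
x₀ = 1.52

x_1 = g(1.520000) = 1.581290
x_2 = g(1.581290) = 1.541759
x_3 = g(1.541759) = 1.567076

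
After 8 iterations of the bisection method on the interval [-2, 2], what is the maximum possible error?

Bisection error bound: |error| ≤ (b-a)/2^n
|error| ≤ (2 - (-2))/2^8 = 4/2^8
|error| ≤ 0.0156250000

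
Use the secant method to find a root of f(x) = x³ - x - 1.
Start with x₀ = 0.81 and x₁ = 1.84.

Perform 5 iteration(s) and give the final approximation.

f(x) = x³ - x - 1
x₀ = 0.81, x₁ = 1.84

Secant formula: x_{n+1} = x_n - f(x_n)(x_n - x_{n-1})/(f(x_n) - f(x_{n-1}))

Iteration 1:
  f(0.810000) = -1.278559
  f(1.840000) = 3.389504
  x_2 = 1.840000 - 3.389504×(1.840000 - 0.810000)/(3.389504 - (-1.278559))
       = 1.092112
Iteration 2:
  f(1.840000) = 3.389504
  f(1.092112) = -0.789541
  x_3 = 1.092112 - (-0.789541)×(1.092112 - 1.840000)/(-0.789541 - 3.389504)
       = 1.233409
Iteration 3:
  f(1.092112) = -0.789541
  f(1.233409) = -0.357026
  x_4 = 1.233409 - (-0.357026)×(1.233409 - 1.092112)/(-0.357026 - (-0.789541))
       = 1.350045
Iteration 4:
  f(1.233409) = -0.357026
  f(1.350045) = 0.110577
  x_5 = 1.350045 - 0.110577×(1.350045 - 1.233409)/(0.110577 - (-0.357026))
       = 1.322464
Iteration 5:
  f(1.350045) = 0.110577
  f(1.322464) = -0.009594
  x_6 = 1.322464 - (-0.009594)×(1.322464 - 1.350045)/(-0.009594 - 0.110577)
       = 1.324666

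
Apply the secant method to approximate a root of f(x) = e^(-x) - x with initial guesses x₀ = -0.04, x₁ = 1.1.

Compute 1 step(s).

f(x) = e^(-x) - x
x₀ = -0.04, x₁ = 1.1

Secant formula: x_{n+1} = x_n - f(x_n)(x_n - x_{n-1})/(f(x_n) - f(x_{n-1}))

Iteration 1:
  f(-0.040000) = 1.080811
  f(1.100000) = -0.767129
  x_2 = 1.100000 - (-0.767129)×(1.100000 - (-0.040000))/(-0.767129 - 1.080811)
       = 0.626756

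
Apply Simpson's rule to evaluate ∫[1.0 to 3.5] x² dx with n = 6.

f(x) = x²
a = 1.0, b = 3.5, n = 6
h = (b - a)/n = 0.416667

Simpson's rule: (h/3)[f(x₀) + 4f(x₁) + 2f(x₂) + ... + f(xₙ)]

x_0 = 1.0000, f(x_0) = 1.000000, coefficient = 1
x_1 = 1.4167, f(x_1) = 2.006944, coefficient = 4
x_2 = 1.8333, f(x_2) = 3.361111, coefficient = 2
x_3 = 2.2500, f(x_3) = 5.062500, coefficient = 4
x_4 = 2.6667, f(x_4) = 7.111111, coefficient = 2
x_5 = 3.0833, f(x_5) = 9.506944, coefficient = 4
x_6 = 3.5000, f(x_6) = 12.250000, coefficient = 1

I ≈ (0.416667/3) × 100.500000 = 13.958333
Exact value: 13.958333
Error: 0.000000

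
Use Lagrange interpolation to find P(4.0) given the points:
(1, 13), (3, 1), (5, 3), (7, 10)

Lagrange interpolation formula:
P(x) = Σ yᵢ × Lᵢ(x)
where Lᵢ(x) = Π_{j≠i} (x - xⱼ)/(xᵢ - xⱼ)

L_0(4.0) = (4.0 - 3)/(1 - 3) × (4.0 - 5)/(1 - 5) × (4.0 - 7)/(1 - 7) = -0.062500
L_1(4.0) = (4.0 - 1)/(3 - 1) × (4.0 - 5)/(3 - 5) × (4.0 - 7)/(3 - 7) = 0.562500
L_2(4.0) = (4.0 - 1)/(5 - 1) × (4.0 - 3)/(5 - 3) × (4.0 - 7)/(5 - 7) = 0.562500
L_3(4.0) = (4.0 - 1)/(7 - 1) × (4.0 - 3)/(7 - 3) × (4.0 - 5)/(7 - 5) = -0.062500

P(4.0) = 13×L_0(4.0) + 1×L_1(4.0) + 3×L_2(4.0) + 10×L_3(4.0)
P(4.0) = 0.812500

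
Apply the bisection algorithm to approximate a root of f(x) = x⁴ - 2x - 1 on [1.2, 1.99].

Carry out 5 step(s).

f(x) = x⁴ - 2x - 1
Initial interval: [1.2, 1.99]

Iteration 1:
  c_1 = (1.200000 + 1.990000)/2 = 1.595000
  f(c_1) = f(1.595000) = 2.282063
  f(a) × f(c) < 0, new interval: [1.200000, 1.595000]
Iteration 2:
  c_2 = (1.200000 + 1.595000)/2 = 1.397500
  f(c_2) = f(1.397500) = 0.019233
  f(a) × f(c) < 0, new interval: [1.200000, 1.397500]
Iteration 3:
  c_3 = (1.200000 + 1.397500)/2 = 1.298750
  f(c_3) = f(1.298750) = -0.752369
  f(a) × f(c) ≥ 0, new interval: [1.298750, 1.397500]
Iteration 4:
  c_4 = (1.298750 + 1.397500)/2 = 1.348125
  f(c_4) = f(1.348125) = -0.393158
  f(a) × f(c) ≥ 0, new interval: [1.348125, 1.397500]
Iteration 5:
  c_5 = (1.348125 + 1.397500)/2 = 1.372812
  f(c_5) = f(1.372812) = -0.193854
  f(a) × f(c) ≥ 0, new interval: [1.372812, 1.397500]

After 5 iteration(s), the approximation is c_5 = 1.372812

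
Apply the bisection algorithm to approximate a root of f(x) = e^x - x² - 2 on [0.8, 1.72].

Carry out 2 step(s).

f(x) = e^x - x² - 2
Initial interval: [0.8, 1.72]

Iteration 1:
  c_1 = (0.800000 + 1.720000)/2 = 1.260000
  f(c_1) = f(1.260000) = -0.062179
  f(a) × f(c) ≥ 0, new interval: [1.260000, 1.720000]
Iteration 2:
  c_2 = (1.260000 + 1.720000)/2 = 1.490000
  f(c_2) = f(1.490000) = 0.216996
  f(a) × f(c) < 0, new interval: [1.260000, 1.490000]

After 2 iteration(s), the approximation is c_2 = 1.490000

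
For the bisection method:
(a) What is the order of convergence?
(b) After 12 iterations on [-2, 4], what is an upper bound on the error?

(a) Bisection has linear (order 1) convergence; the error is halved each step.

(b) Error bound = (b-a)/2^n = (4 - (-2))/2^{12}
    = 6/2^{12}

(a) 1 (linear); (b) error ≤ 1.46e-03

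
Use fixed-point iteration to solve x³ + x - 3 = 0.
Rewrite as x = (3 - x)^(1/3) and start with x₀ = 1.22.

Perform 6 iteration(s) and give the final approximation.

Equation: x³ + x - 3 = 0
Fixed-point form: x = (3 - x)^(1/3)
x₀ = 1.22

x_1 = g(1.220000) = 1.211918
x_2 = g(1.211918) = 1.213750
x_3 = g(1.213750) = 1.213335
x_4 = g(1.213335) = 1.213429
x_5 = g(1.213429) = 1.213408
x_6 = g(1.213408) = 1.213413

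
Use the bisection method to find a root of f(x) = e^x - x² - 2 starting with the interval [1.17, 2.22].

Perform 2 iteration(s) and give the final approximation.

f(x) = e^x - x² - 2
Initial interval: [1.17, 2.22]

Iteration 1:
  c_1 = (1.170000 + 2.220000)/2 = 1.695000
  f(c_1) = f(1.695000) = 0.573621
  f(a) × f(c) < 0, new interval: [1.170000, 1.695000]
Iteration 2:
  c_2 = (1.170000 + 1.695000)/2 = 1.432500
  f(c_2) = f(1.432500) = 0.137103
  f(a) × f(c) < 0, new interval: [1.170000, 1.432500]

After 2 iteration(s), the approximation is c_2 = 1.432500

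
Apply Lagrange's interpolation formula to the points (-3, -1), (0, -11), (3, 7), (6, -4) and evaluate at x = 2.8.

Lagrange interpolation formula:
P(x) = Σ yᵢ × Lᵢ(x)
where Lᵢ(x) = Π_{j≠i} (x - xⱼ)/(xᵢ - xⱼ)

L_0(2.8) = (2.8 - 0)/(-3 - 0) × (2.8 - 3)/(-3 - 3) × (2.8 - 6)/(-3 - 6) = -0.011062
L_1(2.8) = (2.8 - (-3))/(0 - (-3)) × (2.8 - 3)/(0 - 3) × (2.8 - 6)/(0 - 6) = 0.068741
L_2(2.8) = (2.8 - (-3))/(3 - (-3)) × (2.8 - 0)/(3 - 0) × (2.8 - 6)/(3 - 6) = 0.962370
L_3(2.8) = (2.8 - (-3))/(6 - (-3)) × (2.8 - 0)/(6 - 0) × (2.8 - 3)/(6 - 3) = -0.020049

P(2.8) = (-1)×L_0(2.8) + (-11)×L_1(2.8) + 7×L_2(2.8) + (-4)×L_3(2.8)
P(2.8) = 6.071704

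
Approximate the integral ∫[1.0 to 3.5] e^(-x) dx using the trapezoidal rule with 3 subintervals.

f(x) = e^(-x)
a = 1.0, b = 3.5, n = 3
h = (b - a)/n = 0.833333

Trapezoidal rule: (h/2)[f(x₀) + 2f(x₁) + 2f(x₂) + ... + f(xₙ)]

x_0 = 1.0000, f(x_0) = 0.367879, coefficient = 1
x_1 = 1.8333, f(x_1) = 0.159880, coefficient = 2
x_2 = 2.6667, f(x_2) = 0.069483, coefficient = 2
x_3 = 3.5000, f(x_3) = 0.030197, coefficient = 1

I ≈ (0.833333/2) × 0.856803 = 0.357001
Exact value: 0.337682
Error: 0.019319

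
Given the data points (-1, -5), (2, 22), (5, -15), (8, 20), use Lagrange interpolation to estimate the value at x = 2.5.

Lagrange interpolation formula:
P(x) = Σ yᵢ × Lᵢ(x)
where Lᵢ(x) = Π_{j≠i} (x - xⱼ)/(xᵢ - xⱼ)

L_0(2.5) = (2.5 - 2)/(-1 - 2) × (2.5 - 5)/(-1 - 5) × (2.5 - 8)/(-1 - 8) = -0.042438
L_1(2.5) = (2.5 - (-1))/(2 - (-1)) × (2.5 - 5)/(2 - 5) × (2.5 - 8)/(2 - 8) = 0.891204
L_2(2.5) = (2.5 - (-1))/(5 - (-1)) × (2.5 - 2)/(5 - 2) × (2.5 - 8)/(5 - 8) = 0.178241
L_3(2.5) = (2.5 - (-1))/(8 - (-1)) × (2.5 - 2)/(8 - 2) × (2.5 - 5)/(8 - 5) = -0.027006

P(2.5) = (-5)×L_0(2.5) + 22×L_1(2.5) + (-15)×L_2(2.5) + 20×L_3(2.5)
P(2.5) = 16.604938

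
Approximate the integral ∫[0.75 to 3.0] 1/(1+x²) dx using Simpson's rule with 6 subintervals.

f(x) = 1/(1+x²)
a = 0.75, b = 3.0, n = 6
h = (b - a)/n = 0.375000

Simpson's rule: (h/3)[f(x₀) + 4f(x₁) + 2f(x₂) + ... + f(xₙ)]

x_0 = 0.7500, f(x_0) = 0.640000, coefficient = 1
x_1 = 1.1250, f(x_1) = 0.441379, coefficient = 4
x_2 = 1.5000, f(x_2) = 0.307692, coefficient = 2
x_3 = 1.8750, f(x_3) = 0.221453, coefficient = 4
x_4 = 2.2500, f(x_4) = 0.164948, coefficient = 2
x_5 = 2.6250, f(x_5) = 0.126733, coefficient = 4
x_6 = 3.0000, f(x_6) = 0.100000, coefficient = 1

I ≈ (0.375000/3) × 4.843543 = 0.605443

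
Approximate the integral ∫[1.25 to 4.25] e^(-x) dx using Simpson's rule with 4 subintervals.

f(x) = e^(-x)
a = 1.25, b = 4.25, n = 4
h = (b - a)/n = 0.750000

Simpson's rule: (h/3)[f(x₀) + 4f(x₁) + 2f(x₂) + ... + f(xₙ)]

x_0 = 1.2500, f(x_0) = 0.286505, coefficient = 1
x_1 = 2.0000, f(x_1) = 0.135335, coefficient = 4
x_2 = 2.7500, f(x_2) = 0.063928, coefficient = 2
x_3 = 3.5000, f(x_3) = 0.030197, coefficient = 4
x_4 = 4.2500, f(x_4) = 0.014264, coefficient = 1

I ≈ (0.750000/3) × 1.090755 = 0.272689
Exact value: 0.272241
Error: 0.000448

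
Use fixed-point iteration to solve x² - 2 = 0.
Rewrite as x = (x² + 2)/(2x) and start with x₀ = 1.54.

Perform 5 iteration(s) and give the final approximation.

Equation: x² - 2 = 0
Fixed-point form: x = (x² + 2)/(2x)
x₀ = 1.54

x_1 = g(1.540000) = 1.419351
x_2 = g(1.419351) = 1.414223
x_3 = g(1.414223) = 1.414214
x_4 = g(1.414214) = 1.414214
x_5 = g(1.414214) = 1.414214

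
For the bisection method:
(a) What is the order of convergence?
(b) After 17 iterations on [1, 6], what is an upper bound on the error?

(a) Bisection has linear (order 1) convergence; the error is halved each step.

(b) Error bound = (b-a)/2^n = (6 - 1)/2^{17}
    = 5/2^{17}

(a) 1 (linear); (b) error ≤ 3.81e-05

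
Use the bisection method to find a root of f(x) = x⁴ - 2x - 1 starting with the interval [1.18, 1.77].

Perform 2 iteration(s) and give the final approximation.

f(x) = x⁴ - 2x - 1
Initial interval: [1.18, 1.77]

Iteration 1:
  c_1 = (1.180000 + 1.770000)/2 = 1.475000
  f(c_1) = f(1.475000) = 0.783344
  f(a) × f(c) < 0, new interval: [1.180000, 1.475000]
Iteration 2:
  c_2 = (1.180000 + 1.475000)/2 = 1.327500
  f(c_2) = f(1.327500) = -0.549453
  f(a) × f(c) ≥ 0, new interval: [1.327500, 1.475000]

After 2 iteration(s), the approximation is c_2 = 1.327500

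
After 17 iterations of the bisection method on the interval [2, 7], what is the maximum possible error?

Bisection error bound: |error| ≤ (b-a)/2^n
|error| ≤ (7 - 2)/2^17 = 5/2^17
|error| ≤ 0.0000381470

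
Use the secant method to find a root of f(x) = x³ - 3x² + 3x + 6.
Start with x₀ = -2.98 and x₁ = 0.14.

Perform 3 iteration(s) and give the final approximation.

f(x) = x³ - 3x² + 3x + 6
x₀ = -2.98, x₁ = 0.14

Secant formula: x_{n+1} = x_n - f(x_n)(x_n - x_{n-1})/(f(x_n) - f(x_{n-1}))

Iteration 1:
  f(-2.980000) = -56.044792
  f(0.140000) = 6.363944
  x_2 = 0.140000 - 6.363944×(0.140000 - (-2.980000))/(6.363944 - (-56.044792))
       = -0.178153
Iteration 2:
  f(0.140000) = 6.363944
  f(-0.178153) = 5.364673
  x_3 = -0.178153 - 5.364673×(-0.178153 - 0.140000)/(5.364673 - 6.363944)
       = -1.886182
Iteration 3:
  f(-0.178153) = 5.364673
  f(-1.886182) = -17.042032
  x_4 = -1.886182 - (-17.042032)×(-1.886182 - (-0.178153))/(-17.042032 - 5.364673)
       = -0.587094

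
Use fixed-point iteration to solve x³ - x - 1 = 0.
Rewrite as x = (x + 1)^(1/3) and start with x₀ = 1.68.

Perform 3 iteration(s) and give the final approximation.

Equation: x³ - x - 1 = 0
Fixed-point form: x = (x + 1)^(1/3)
x₀ = 1.68

x_1 = g(1.680000) = 1.389030
x_2 = g(1.389030) = 1.336823
x_3 = g(1.336823) = 1.327013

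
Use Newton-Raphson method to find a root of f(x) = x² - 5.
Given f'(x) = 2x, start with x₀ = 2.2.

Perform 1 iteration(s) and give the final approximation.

f(x) = x² - 5
f'(x) = 2x
x₀ = 2.2

Newton-Raphson formula: x_{n+1} = x_n - f(x_n)/f'(x_n)

Iteration 1:
  f(2.200000) = -0.160000
  f'(2.200000) = 4.400000
  x_1 = 2.200000 - (-0.160000)/4.400000 = 2.236364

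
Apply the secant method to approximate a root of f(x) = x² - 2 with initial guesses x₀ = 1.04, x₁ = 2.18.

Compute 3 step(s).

f(x) = x² - 2
x₀ = 1.04, x₁ = 2.18

Secant formula: x_{n+1} = x_n - f(x_n)(x_n - x_{n-1})/(f(x_n) - f(x_{n-1}))

Iteration 1:
  f(1.040000) = -0.918400
  f(2.180000) = 2.752400
  x_2 = 2.180000 - 2.752400×(2.180000 - 1.040000)/(2.752400 - (-0.918400))
       = 1.325217
Iteration 2:
  f(2.180000) = 2.752400
  f(1.325217) = -0.243799
  x_3 = 1.325217 - (-0.243799)×(1.325217 - 2.180000)/(-0.243799 - 2.752400)
       = 1.394771
Iteration 3:
  f(1.325217) = -0.243799
  f(1.394771) = -0.054615
  x_4 = 1.394771 - (-0.054615)×(1.394771 - 1.325217)/(-0.054615 - (-0.243799))
       = 1.414850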